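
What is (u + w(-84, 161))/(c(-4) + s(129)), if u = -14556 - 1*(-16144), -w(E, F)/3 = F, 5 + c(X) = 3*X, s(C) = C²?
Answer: 1105/16624 ≈ 0.066470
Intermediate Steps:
c(X) = -5 + 3*X
w(E, F) = -3*F
u = 1588 (u = -14556 + 16144 = 1588)
(u + w(-84, 161))/(c(-4) + s(129)) = (1588 - 3*161)/((-5 + 3*(-4)) + 129²) = (1588 - 483)/((-5 - 12) + 16641) = 1105/(-17 + 16641) = 1105/16624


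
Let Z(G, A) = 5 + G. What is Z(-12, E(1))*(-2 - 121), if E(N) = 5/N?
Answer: 861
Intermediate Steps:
Z(-12, E(1))*(-2 - 121) = (5 - 12)*(-2 - 121) = -7*(-123) = 861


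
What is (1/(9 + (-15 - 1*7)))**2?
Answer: 1/169 ≈ 0.0059172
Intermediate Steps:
(1/(9 + (-15 - 1*7)))**2 = (1/(9 + (-15 - 7)))**2 = (1/(9 - 22))**2 = (1/(-13))**2 = (-1/13)**2 = 1/169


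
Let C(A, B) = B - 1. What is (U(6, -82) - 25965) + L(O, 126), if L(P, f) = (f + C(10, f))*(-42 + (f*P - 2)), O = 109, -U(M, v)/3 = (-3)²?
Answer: 3410198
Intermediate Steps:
U(M, v) = -27 (U(M, v) = -3*(-3)² = -3*9 = -27)
C(A, B) = -1 + B
L(P, f) = (-1 + 2*f)*(-44 + P*f) (L(P, f) = (f + (-1 + f))*(-42 + (f*P - 2)) = (-1 + 2*f)*(-42 + (P*f - 2)) = (-1 + 2*f)*(-42 + (-2 + P*f)) = (-1 + 2*f)*(-44 + P*f))
(U(6, -82) - 25965) + L(O, 126) = (-27 - 25965) + (44 - 88*126 - 1*109*126 + 2*109*126²) = -25992 + (44 - 11088 - 13734 + 2*109*15876) = -25992 + (44 - 11088 - 13734 + 3460968) = -25992 + 3436190 = 3410198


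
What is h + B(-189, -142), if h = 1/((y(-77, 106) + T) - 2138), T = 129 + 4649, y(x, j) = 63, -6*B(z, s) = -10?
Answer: 1502/901 ≈ 1.6670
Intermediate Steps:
B(z, s) = 5/3 (B(z, s) = -1/6*(-10) = 5/3)
T = 4778
h = 1/2703 (h = 1/((63 + 4778) - 2138) = 1/(4841 - 2138) = 1/2703 ≈ 0.00036996)
h + B(-189, -142) = 1/2703 + 5/3 = 1502/901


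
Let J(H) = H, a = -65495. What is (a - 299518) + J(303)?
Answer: -364710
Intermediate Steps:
(a - 299518) + J(303) = (-65495 - 299518) + 303 = -365013 + 303 = -364710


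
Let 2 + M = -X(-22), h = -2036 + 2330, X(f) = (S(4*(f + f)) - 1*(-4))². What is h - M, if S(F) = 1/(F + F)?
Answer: 38655233/123904 ≈ 311.98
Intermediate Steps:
S(F) = 1/(2*F)
X(f) = (4 + 1/(16*f))² (X(f) = (1/(2*((4*(f + f)))) - 1*(-4))² = (1/(2*((4*(2*f)))) + 4)² = (1/(2*((8*f))) + 4)² = ((1/(8*f))/2 + 4)² = (1/(16*f) + 4)² = (4 + 1/(16*f))²)
h = 294
M = -2227457/123904 (M = -2 - (1 + 64*(-22))²/(256*(-22)²) = -2 - (1 - 1408)²/(256*484) = -2 - (-1407)²/(256*484) = -2 - 1979649/(256*484) = -2 - 1*1979649/123904 = -2 - 1979649/123904 = -2227457/123904 ≈ -17.977)
h - M = 294 - 1*(-2227457/123904) = 294 + 2227457/123904 = 38655233/123904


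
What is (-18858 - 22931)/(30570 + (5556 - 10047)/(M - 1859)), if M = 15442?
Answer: -567619987/415227819 ≈ -1.3670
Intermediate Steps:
(-18858 - 22931)/(30570 + (5556 - 10047)/(M - 1859)) = (-18858 - 22931)/(30570 + (5556 - 10047)/(15442 - 1859)) = -41789/(30570 - 4491/13583) = -41789/415227819/13583 = -41789*13583/415227819 = -567619987/415227819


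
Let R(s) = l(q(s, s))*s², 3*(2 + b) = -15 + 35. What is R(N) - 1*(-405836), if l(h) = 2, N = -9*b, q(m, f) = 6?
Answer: 409364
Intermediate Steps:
b = 14/3 (b = -2 + (-15 + 35)/3 = -2 + (⅓)*20 = -2 + 20/3 = 14/3 ≈ 4.6667)
N = -42 (N = -9*14/3 = -42)
R(s) = 2*s²
R(N) - 1*(-405836) = 2*(-42)² - 1*(-405836) = 2*1764 + 405836 = 3528 + 405836 = 409364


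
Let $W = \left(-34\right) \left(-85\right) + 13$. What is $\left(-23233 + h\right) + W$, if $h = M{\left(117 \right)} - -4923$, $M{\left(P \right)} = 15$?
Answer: $-15392$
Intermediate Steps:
$W = 2903$ ($W = 2890 + 13 = 2903$)
$h = 4938$ ($h = 15 - -4923 = 15 + 4923 = 4938$)
$\left(-23233 + h\right) + W = \left(-23233 + 4938\right) + 2903 = -18295 + 2903 = -15392$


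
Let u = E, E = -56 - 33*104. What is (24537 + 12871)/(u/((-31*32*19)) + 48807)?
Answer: 393452/513347 ≈ 0.76644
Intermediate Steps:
E = -3488 (E = -56 - 3432 = -3488)
u = -3488
(24537 + 12871)/(u/((-31*32*19)) + 48807) = (24537 + 12871)/(-3488/(-31*32*19) + 48807) = 37408/(-3488/((-992*19)) + 48807) = 37408/(-3488/(-18848) + 48807) = 37408/(-3488*(-1/18848) + 48807) = 37408/(109/589 + 48807) = 37408/(28747432/589) = 37408*(589/28747432) = 393452/513347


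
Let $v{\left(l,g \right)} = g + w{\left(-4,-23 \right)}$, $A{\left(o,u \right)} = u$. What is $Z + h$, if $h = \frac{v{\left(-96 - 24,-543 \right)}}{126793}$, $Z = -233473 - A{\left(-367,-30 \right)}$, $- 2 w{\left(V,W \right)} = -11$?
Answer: $- \frac{59197877673}{253586} \approx -2.3344 \cdot 10^{5}$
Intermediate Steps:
$w{\left(V,W \right)} = \frac{11}{2}$ ($w{\left(V,W \right)} = \left(- \frac{1}{2}\right) \left(-11\right) = \frac{11}{2}$)
$v{\left(l,g \right)} = \frac{11}{2} + g$ ($v{\left(l,g \right)} = g + \frac{11}{2} = \frac{11}{2} + g$)
$Z = -233443$ ($Z = -233473 - -30 = -233473 + 30 = -233443$)
$h = - \frac{1075}{253586}$ ($h = \frac{\frac{11}{2} - 543}{126793} = \left(- \frac{1075}{2}\right) \frac{1}{126793} = - \frac{1075}{253586} \approx -0.0042392$)
$Z + h = -233443 - \frac{1075}{253586} = - \frac{59197877673}{253586}$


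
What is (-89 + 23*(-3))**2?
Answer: 24964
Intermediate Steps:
(-89 + 23*(-3))**2 = (-89 - 69)**2 = (-158)**2 = 24964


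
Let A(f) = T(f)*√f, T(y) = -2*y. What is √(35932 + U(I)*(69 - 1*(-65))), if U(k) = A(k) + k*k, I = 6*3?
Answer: 2*√(19837 - 3618*√2) ≈ 242.66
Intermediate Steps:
I = 18
A(f) = -2*f^(3/2) (A(f) = (-2*f)*√f = -2*f^(3/2))
U(k) = k² - 2*k^(3/2) (U(k) = -2*k^(3/2) + k*k = -2*k^(3/2) + k² = k² - 2*k^(3/2))
√(35932 + U(I)*(69 - 1*(-65))) = √(35932 + (18² - 108*√2)*(69 - 1*(-65))) = √(35932 + (324 - 108*√2)*(69 + 65)) = √(35932 + (324 - 108*√2)*134) = √(35932 + (43416 - 14472*√2)) = √(79348 - 14472*√2)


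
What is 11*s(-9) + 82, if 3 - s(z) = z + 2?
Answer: 192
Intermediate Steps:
s(z) = 1 - z (s(z) = 3 - (z + 2) = 3 - (2 + z) = 3 + (-2 - z) = 1 - z)
11*s(-9) + 82 = 11*(1 - 1*(-9)) + 82 = 11*(1 + 9) + 82 = 11*10 + 82 = 110 + 82 = 192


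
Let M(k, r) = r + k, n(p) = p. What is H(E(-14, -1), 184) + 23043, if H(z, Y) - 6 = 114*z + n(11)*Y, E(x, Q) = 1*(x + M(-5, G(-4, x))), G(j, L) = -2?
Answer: 22679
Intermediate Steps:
M(k, r) = k + r
E(x, Q) = -7 + x (E(x, Q) = 1*(x + (-5 - 2)) = 1*(x - 7) = 1*(-7 + x) = -7 + x)
H(z, Y) = 6 + 11*Y + 114*z (H(z, Y) = 6 + (114*z + 11*Y) = 6 + (11*Y + 114*z) = 6 + 11*Y + 114*z)
H(E(-14, -1), 184) + 23043 = (6 + 11*184 + 114*(-7 - 14)) + 23043 = (6 + 2024 + 114*(-21)) + 23043 = (6 + 2024 - 2394) + 23043 = -364 + 23043 = 22679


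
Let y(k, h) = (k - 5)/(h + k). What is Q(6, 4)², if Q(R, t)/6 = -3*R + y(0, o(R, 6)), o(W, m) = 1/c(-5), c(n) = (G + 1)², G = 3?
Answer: 345744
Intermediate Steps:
c(n) = 16 (c(n) = (3 + 1)² = 4² = 16)
o(W, m) = 1/16
y(k, h) = (-5 + k)/(h + k)
Q(R, t) = -480 - 18*R (Q(R, t) = 6*(-3*R + (-5 + 0)/(1/16 + 0)) = 6*(-3*R - 5/(1/16)) = 6*(-3*R + 16*(-5)) = 6*(-3*R - 80) = 6*(-80 - 3*R) = -480 - 18*R)
Q(6, 4)² = (-480 - 18*6)² = (-480 - 108)² = (-588)² = 345744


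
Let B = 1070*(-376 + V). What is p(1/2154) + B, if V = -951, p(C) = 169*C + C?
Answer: -1529221445/1077 ≈ -1.4199e+6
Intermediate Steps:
p(C) = 170*C
B = -1419890 (B = 1070*(-376 - 951) = 1070*(-1327) = -1419890)
p(1/2154) + B = 170/2154 - 1419890 = 170*(1/2154) - 1419890 = 85/1077 - 1419890 = -1529221445/1077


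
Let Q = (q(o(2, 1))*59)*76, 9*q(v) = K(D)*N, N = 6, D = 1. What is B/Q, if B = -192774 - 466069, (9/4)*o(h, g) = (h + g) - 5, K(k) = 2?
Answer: -1976529/17936 ≈ -110.20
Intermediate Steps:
o(h, g) = -20/9 + 4*g/9 + 4*h/9 (o(h, g) = 4*((h + g) - 5)/9 = 4*((g + h) - 5)/9 = 4*(-5 + g + h)/9 = -20/9 + 4*g/9 + 4*h/9)
q(v) = 4/3 (q(v) = (2*6)/9 = (⅑)*12 = 4/3)
Q = 17936/3 (Q = ((4/3)*59)*76 = (236/3)*76 = 17936/3 ≈ 5978.7)
B = -658843
B/Q = -658843/17936/3 = -658843*3/17936 = -1976529/17936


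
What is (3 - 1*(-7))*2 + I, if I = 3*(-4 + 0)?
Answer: 8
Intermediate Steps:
I = -12 (I = 3*(-4) = -12)
(3 - 1*(-7))*2 + I = (3 - 1*(-7))*2 - 12 = (3 + 7)*2 - 12 = 10*2 - 12 = 20 - 12 = 8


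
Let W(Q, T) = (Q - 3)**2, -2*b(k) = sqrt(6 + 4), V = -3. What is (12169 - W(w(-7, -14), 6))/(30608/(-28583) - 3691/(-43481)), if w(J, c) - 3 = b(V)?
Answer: -30241476353859/2450733190 ≈ -12340.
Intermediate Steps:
b(k) = -sqrt(10)/2 (b(k) = -sqrt(6 + 4)/2 = -sqrt(10)/2)
w(J, c) = 3 - sqrt(10)/2
W(Q, T) = (-3 + Q)**2
(12169 - W(w(-7, -14), 6))/(30608/(-28583) - 3691/(-43481)) = (12169 - (-3 + (3 - sqrt(10)/2))**2)/(30608/(-28583) - 3691/(-43481)) = (12169 - (-sqrt(10)/2)**2)/(30608*(-1/28583) - 3691*(-1/43481)) = (12169 - 1*5/2)/(-30608/28583 + 3691/43481) = (12169 - 5/2)/(-1225366595/1242817423) = (24333/2)*(-1242817423/1225366595) = -30241476353859/2450733190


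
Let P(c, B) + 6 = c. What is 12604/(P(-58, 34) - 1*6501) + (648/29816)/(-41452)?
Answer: -1947212708581/1014237380260 ≈ -1.9199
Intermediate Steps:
P(c, B) = -6 + c
12604/(P(-58, 34) - 1*6501) + (648/29816)/(-41452) = 12604/((-6 - 58) - 1*6501) + (648/29816)/(-41452) = 12604/(-64 - 6501) + (648*(1/29816))*(-1/41452) = 12604/(-6565) + (81/3727)*(-1/41452) = 12604*(-1/6565) - 81/154491604 = -12604/6565 - 81/154491604 = -1947212708581/1014237380260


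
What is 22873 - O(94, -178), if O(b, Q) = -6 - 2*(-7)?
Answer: 22865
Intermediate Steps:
O(b, Q) = 8 (O(b, Q) = -6 + 14 = 8)
22873 - O(94, -178) = 22873 - 1*8 = 22873 - 8 = 22865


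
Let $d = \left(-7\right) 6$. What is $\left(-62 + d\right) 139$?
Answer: $-14456$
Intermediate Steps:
$d = -42$
$\left(-62 + d\right) 139 = \left(-62 - 42\right) 139 = \left(-104\right) 139 = -14456$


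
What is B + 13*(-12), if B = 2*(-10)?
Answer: -176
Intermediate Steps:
B = -20
B + 13*(-12) = -20 + 13*(-12) = -20 - 156 = -176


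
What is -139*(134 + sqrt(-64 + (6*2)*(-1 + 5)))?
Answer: -18626 - 556*I ≈ -18626.0 - 556.0*I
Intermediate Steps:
-139*(134 + sqrt(-64 + (6*2)*(-1 + 5))) = -139*(134 + sqrt(-64 + 12*4)) = -139*(134 + sqrt(-64 + 48)) = -139*(134 + sqrt(-16)) = -139*(134 + 4*I) = -18626 - 556*I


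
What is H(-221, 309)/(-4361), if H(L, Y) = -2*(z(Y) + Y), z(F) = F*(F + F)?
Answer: 382542/4361 ≈ 87.719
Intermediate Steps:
z(F) = 2*F² (z(F) = F*(2*F) = 2*F²)
H(L, Y) = -4*Y² - 2*Y (H(L, Y) = -2*(2*Y² + Y) = -2*(Y + 2*Y²) = -4*Y² - 2*Y)
H(-221, 309)/(-4361) = (2*309*(-1 - 2*309))/(-4361) = (2*309*(-1 - 618))*(-1/4361) = (2*309*(-619))*(-1/4361) = -382542*(-1/4361) = 382542/4361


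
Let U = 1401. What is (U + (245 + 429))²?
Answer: 4305625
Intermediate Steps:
(U + (245 + 429))² = (1401 + (245 + 429))² = (1401 + 674)² = 2075² = 4305625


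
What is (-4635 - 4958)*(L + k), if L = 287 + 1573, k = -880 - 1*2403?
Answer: 13650839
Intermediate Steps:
k = -3283 (k = -880 - 2403 = -3283)
L = 1860
(-4635 - 4958)*(L + k) = (-4635 - 4958)*(1860 - 3283) = -9593*(-1423) = 13650839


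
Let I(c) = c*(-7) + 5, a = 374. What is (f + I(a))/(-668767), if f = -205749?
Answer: 1722/5527 ≈ 0.31156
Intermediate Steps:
I(c) = 5 - 7*c (I(c) = -7*c + 5 = 5 - 7*c)
(f + I(a))/(-668767) = (-205749 + (5 - 7*374))/(-668767) = (-205749 + (5 - 2618))*(-1/668767) = (-205749 - 2613)*(-1/668767) = -208362*(-1/668767) = 1722/5527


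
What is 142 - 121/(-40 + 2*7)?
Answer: 3813/26 ≈ 146.65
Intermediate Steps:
142 - 121/(-40 + 2*7) = 142 - 121/(-40 + 14) = 142 - 121/(-26) = 142 - 121*(-1/26) = 142 + 121/26 = 3813/26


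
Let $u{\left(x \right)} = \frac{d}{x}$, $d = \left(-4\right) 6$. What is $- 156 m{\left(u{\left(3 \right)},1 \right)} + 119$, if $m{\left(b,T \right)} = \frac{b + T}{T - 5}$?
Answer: $-154$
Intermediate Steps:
$d = -24$
$u{\left(x \right)} = - \frac{24}{x}$
$m{\left(b,T \right)} = \frac{T + b}{-5 + T}$
$- 156 m{\left(u{\left(3 \right)},1 \right)} + 119 = - 156 \frac{1 - \frac{24}{3}}{-5 + 1} + 119 = - 156 \frac{1 - 8}{-4} + 119 = - 156 \left(- \frac{1 - 8}{4}\right) + 119 = - 156 \left(\left(- \frac{1}{4}\right) \left(-7\right)\right) + 119 = \left(-156\right) \frac{7}{4} + 119 = -273 + 119 = -154$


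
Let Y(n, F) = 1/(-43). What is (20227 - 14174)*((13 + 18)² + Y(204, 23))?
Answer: 250122066/43 ≈ 5.8168e+6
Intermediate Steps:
Y(n, F) = -1/43
(20227 - 14174)*((13 + 18)² + Y(204, 23)) = (20227 - 14174)*((13 + 18)² - 1/43) = 6053*(31² - 1/43) = 6053*(961 - 1/43) = 6053*(41322/43) = 250122066/43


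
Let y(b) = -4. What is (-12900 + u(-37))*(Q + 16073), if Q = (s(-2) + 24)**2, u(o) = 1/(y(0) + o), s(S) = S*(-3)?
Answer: -8977036673/41 ≈ -2.1895e+8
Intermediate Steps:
s(S) = -3*S
u(o) = 1/(-4 + o)
Q = 900 (Q = (-3*(-2) + 24)**2 = (6 + 24)**2 = 30**2 = 900)
(-12900 + u(-37))*(Q + 16073) = (-12900 + 1/(-4 - 37))*(900 + 16073) = (-12900 + 1/(-41))*16973 = (-12900 - 1/41)*16973 = -528901/41*16973 = -8977036673/41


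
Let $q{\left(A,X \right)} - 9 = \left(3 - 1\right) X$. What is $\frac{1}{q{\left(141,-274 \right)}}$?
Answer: $- \frac{1}{539} \approx -0.0018553$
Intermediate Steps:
$q{\left(A,X \right)} = 9 + 2 X$ ($q{\left(A,X \right)} = 9 + \left(3 - 1\right) X = 9 + 2 X$)
$\frac{1}{q{\left(141,-274 \right)}} = \frac{1}{9 + 2 \left(-274\right)} = \frac{1}{9 - 548} = \frac{1}{-539} = - \frac{1}{539}$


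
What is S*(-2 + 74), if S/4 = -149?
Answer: -42912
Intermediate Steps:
S = -596 (S = 4*(-149) = -596)
S*(-2 + 74) = -596*(-2 + 74) = -596*72 = -42912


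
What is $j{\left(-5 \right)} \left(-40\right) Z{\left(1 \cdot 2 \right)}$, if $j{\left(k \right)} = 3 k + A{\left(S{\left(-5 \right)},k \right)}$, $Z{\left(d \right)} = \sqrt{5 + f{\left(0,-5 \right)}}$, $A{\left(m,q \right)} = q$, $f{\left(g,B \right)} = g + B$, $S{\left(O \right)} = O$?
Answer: $0$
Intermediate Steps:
$f{\left(g,B \right)} = B + g$
$Z{\left(d \right)} = 0$ ($Z{\left(d \right)} = \sqrt{5 + \left(-5 + 0\right)} = \sqrt{5 - 5} = \sqrt{0} = 0$)
$j{\left(k \right)} = 4 k$ ($j{\left(k \right)} = 3 k + k = 4 k$)
$j{\left(-5 \right)} \left(-40\right) Z{\left(1 \cdot 2 \right)} = 4 \left(-5\right) \left(-40\right) 0 = \left(-20\right) \left(-40\right) 0 = 800 \cdot 0 = 0$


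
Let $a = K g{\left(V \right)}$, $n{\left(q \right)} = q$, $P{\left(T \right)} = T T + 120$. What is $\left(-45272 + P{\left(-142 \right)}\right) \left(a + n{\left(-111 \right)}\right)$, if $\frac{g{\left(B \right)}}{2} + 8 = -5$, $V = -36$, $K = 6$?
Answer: $6671796$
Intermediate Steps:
$g{\left(B \right)} = -26$ ($g{\left(B \right)} = -16 + 2 \left(-5\right) = -16 - 10 = -26$)
$P{\left(T \right)} = 120 + T^{2}$ ($P{\left(T \right)} = T^{2} + 120 = 120 + T^{2}$)
$a = -156$ ($a = 6 \left(-26\right) = -156$)
$\left(-45272 + P{\left(-142 \right)}\right) \left(a + n{\left(-111 \right)}\right) = \left(-45272 + \left(120 + \left(-142\right)^{2}\right)\right) \left(-156 - 111\right) = \left(-45272 + \left(120 + 20164\right)\right) \left(-267\right) = \left(-45272 + 20284\right) \left(-267\right) = \left(-24988\right) \left(-267\right) = 6671796$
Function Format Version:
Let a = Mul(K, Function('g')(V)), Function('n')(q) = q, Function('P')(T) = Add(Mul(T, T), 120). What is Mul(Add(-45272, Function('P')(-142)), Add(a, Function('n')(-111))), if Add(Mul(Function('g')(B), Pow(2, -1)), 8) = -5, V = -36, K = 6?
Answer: 6671796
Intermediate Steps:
Function('g')(B) = -26 (Function('g')(B) = Add(-16, Mul(2, -5)) = Add(-16, -10) = -26)
Function('P')(T) = Add(120, Pow(T, 2)) (Function('P')(T) = Add(Pow(T, 2), 120) = Add(120, Pow(T, 2)))
a = -156 (a = Mul(6, -26) = -156)
Mul(Add(-45272, Function('P')(-142)), Add(a, Function('n')(-111))) = Mul(Add(-45272, Add(120, Pow(-142, 2))), Add(-156, -111)) = Mul(Add(-45272, Add(120, 20164)), -267) = Mul(Add(-45272, 20284), -267) = Mul(-24988, -267) = 6671796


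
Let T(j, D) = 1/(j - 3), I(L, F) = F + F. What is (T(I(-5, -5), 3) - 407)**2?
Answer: 28005264/169 ≈ 1.6571e+5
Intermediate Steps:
I(L, F) = 2*F
T(j, D) = 1/(-3 + j)
(T(I(-5, -5), 3) - 407)**2 = (1/(-3 + 2*(-5)) - 407)**2 = (1/(-3 - 10) - 407)**2 = (1/(-13) - 407)**2 = (-1/13 - 407)**2 = (-5292/13)**2 = 28005264/169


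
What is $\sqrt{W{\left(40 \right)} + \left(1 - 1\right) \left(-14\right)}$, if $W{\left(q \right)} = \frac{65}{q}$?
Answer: $\frac{\sqrt{26}}{4} \approx 1.2748$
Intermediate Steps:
$\sqrt{W{\left(40 \right)} + \left(1 - 1\right) \left(-14\right)} = \sqrt{\frac{65}{40} + \left(1 - 1\right) \left(-14\right)} = \sqrt{65 \cdot \frac{1}{40} + 0 \left(-14\right)} = \sqrt{\frac{13}{8} + 0} = \sqrt{\frac{13}{8}} = \frac{\sqrt{26}}{4}$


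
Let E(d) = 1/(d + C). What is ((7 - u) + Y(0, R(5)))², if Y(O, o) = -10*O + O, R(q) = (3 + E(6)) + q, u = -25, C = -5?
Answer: 1024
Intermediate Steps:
E(d) = 1/(-5 + d) (E(d) = 1/(d - 5) = 1/(-5 + d))
R(q) = 4 + q (R(q) = (3 + 1/(-5 + 6)) + q = (3 + 1/1) + q = (3 + 1) + q = 4 + q)
Y(O, o) = -9*O
((7 - u) + Y(0, R(5)))² = ((7 - 1*(-25)) - 9*0)² = ((7 + 25) + 0)² = (32 + 0)² = 32² = 1024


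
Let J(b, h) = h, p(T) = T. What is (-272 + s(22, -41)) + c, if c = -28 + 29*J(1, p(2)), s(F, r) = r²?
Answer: 1439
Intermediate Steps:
c = 30 (c = -28 + 29*2 = -28 + 58 = 30)
(-272 + s(22, -41)) + c = (-272 + (-41)²) + 30 = (-272 + 1681) + 30 = 1409 + 30 = 1439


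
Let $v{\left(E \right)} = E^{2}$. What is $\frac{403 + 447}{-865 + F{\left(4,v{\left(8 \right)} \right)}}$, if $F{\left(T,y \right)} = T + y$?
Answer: $- \frac{850}{797} \approx -1.0665$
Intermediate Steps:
$\frac{403 + 447}{-865 + F{\left(4,v{\left(8 \right)} \right)}} = \frac{403 + 447}{-865 + \left(4 + 8^{2}\right)} = \frac{850}{-865 + \left(4 + 64\right)} = \frac{850}{-865 + 68} = \frac{850}{-797} = 850 \left(- \frac{1}{797}\right) = - \frac{850}{797}$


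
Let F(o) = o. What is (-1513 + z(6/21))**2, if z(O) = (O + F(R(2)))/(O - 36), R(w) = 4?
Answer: 1430957584/625 ≈ 2.2895e+6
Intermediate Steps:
z(O) = (4 + O)/(-36 + O) (z(O) = (O + 4)/(O - 36) = (4 + O)/(-36 + O))
(-1513 + z(6/21))**2 = (-1513 + (4 + 6/21)/(-36 + 6/21))**2 = (-1513 + (4 + 6*(1/21))/(-36 + 6*(1/21)))**2 = (-1513 + (4 + 2/7)/(-36 + 2/7))**2 = (-1513 + (30/7)/(-250/7))**2 = (-1513 - 7/250*30/7)**2 = (-1513 - 3/25)**2 = (-37828/25)**2 = 1430957584/625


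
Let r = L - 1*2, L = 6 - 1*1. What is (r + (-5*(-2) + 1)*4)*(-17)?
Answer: -799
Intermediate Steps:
L = 5 (L = 6 - 1 = 5)
r = 3 (r = 5 - 1*2 = 5 - 2 = 3)
(r + (-5*(-2) + 1)*4)*(-17) = (3 + (-5*(-2) + 1)*4)*(-17) = (3 + (10 + 1)*4)*(-17) = (3 + 11*4)*(-17) = (3 + 44)*(-17) = 47*(-17) = -799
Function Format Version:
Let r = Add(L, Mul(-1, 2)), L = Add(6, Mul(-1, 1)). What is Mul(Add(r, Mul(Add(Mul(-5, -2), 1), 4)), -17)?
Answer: -799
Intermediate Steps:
L = 5 (L = Add(6, -1) = 5)
r = 3 (r = Add(5, Mul(-1, 2)) = Add(5, -2) = 3)
Mul(Add(r, Mul(Add(Mul(-5, -2), 1), 4)), -17) = Mul(Add(3, Mul(Add(Mul(-5, -2), 1), 4)), -17) = Mul(Add(3, Mul(Add(10, 1), 4)), -17) = Mul(Add(3, Mul(11, 4)), -17) = Mul(Add(3, 44), -17) = Mul(47, -17) = -799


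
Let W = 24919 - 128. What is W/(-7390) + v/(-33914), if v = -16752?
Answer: -358482347/125312230 ≈ -2.8607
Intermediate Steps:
W = 24791
W/(-7390) + v/(-33914) = 24791/(-7390) - 16752/(-33914) = 24791*(-1/7390) - 16752*(-1/33914) = -24791/7390 + 8376/16957 = -358482347/125312230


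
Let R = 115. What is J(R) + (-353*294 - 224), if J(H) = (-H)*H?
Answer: -117231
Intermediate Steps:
J(H) = -H²
J(R) + (-353*294 - 224) = -1*115² + (-353*294 - 224) = -1*13225 + (-103782 - 224) = -13225 - 104006 = -117231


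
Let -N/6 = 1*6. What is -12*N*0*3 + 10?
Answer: 10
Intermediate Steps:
N = -36 (N = -6*6 = -36)
-12*N*0*3 + 10 = -12*(-36*0)*3 + 10 = -0*3 + 10 = -12*0 + 10 = 0 + 10 = 10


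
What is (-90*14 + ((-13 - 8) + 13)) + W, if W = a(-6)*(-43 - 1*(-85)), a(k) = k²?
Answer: 244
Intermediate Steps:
W = 1512 (W = (-6)²*(-43 - 1*(-85)) = 36*(-43 + 85) = 36*42 = 1512)
(-90*14 + ((-13 - 8) + 13)) + W = (-90*14 + ((-13 - 8) + 13)) + 1512 = (-1260 + (-21 + 13)) + 1512 = (-1260 - 8) + 1512 = -1268 + 1512 = 244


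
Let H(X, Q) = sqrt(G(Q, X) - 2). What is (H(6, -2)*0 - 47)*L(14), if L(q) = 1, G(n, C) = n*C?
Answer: -47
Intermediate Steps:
G(n, C) = C*n
H(X, Q) = sqrt(-2 + Q*X) (H(X, Q) = sqrt(X*Q - 2) = sqrt(Q*X - 2) = sqrt(-2 + Q*X))
(H(6, -2)*0 - 47)*L(14) = (sqrt(-2 - 2*6)*0 - 47)*1 = (sqrt(-2 - 12)*0 - 47)*1 = (sqrt(-14)*0 - 47)*1 = ((I*sqrt(14))*0 - 47)*1 = (0 - 47)*1 = -47*1 = -47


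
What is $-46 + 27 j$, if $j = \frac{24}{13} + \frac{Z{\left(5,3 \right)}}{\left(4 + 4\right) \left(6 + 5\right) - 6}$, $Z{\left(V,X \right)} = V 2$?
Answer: $\frac{3805}{533} \approx 7.1388$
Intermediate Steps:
$Z{\left(V,X \right)} = 2 V$
$j = \frac{1049}{533}$ ($j = \frac{24}{13} + \frac{2 \cdot 5}{\left(4 + 4\right) \left(6 + 5\right) - 6} = 24 \cdot \frac{1}{13} + \frac{10}{8 \cdot 11 - 6} = \frac{24}{13} + \frac{10}{88 - 6} = \frac{24}{13} + \frac{10}{82} = \frac{24}{13} + 10 \cdot \frac{1}{82} = \frac{24}{13} + \frac{5}{41} = \frac{1049}{533} \approx 1.9681$)
$-46 + 27 j = -46 + 27 \cdot \frac{1049}{533} = -46 + \frac{28323}{533} = \frac{3805}{533}$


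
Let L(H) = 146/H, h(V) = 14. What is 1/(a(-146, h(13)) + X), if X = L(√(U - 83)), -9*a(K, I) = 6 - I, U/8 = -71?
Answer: 3906/147355 + 1971*I*√651/294710 ≈ 0.026507 + 0.17064*I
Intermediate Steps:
U = -568 (U = 8*(-71) = -568)
a(K, I) = -⅔ + I/9 (a(K, I) = -(6 - I)/9 = -⅔ + I/9)
X = -146*I*√651/651 (X = 146/(√(-568 - 83)) = 146/(√(-651)) = 146/((I*√651)) = 146*(-I*√651/651) = -146*I*√651/651 ≈ -5.7222*I)
1/(a(-146, h(13)) + X) = 1/((-⅔ + (⅑)*14) - 146*I*√651/651) = 1/((-⅔ + 14/9) - 146*I*√651/651) = 1/(8/9 - 146*I*√651/651)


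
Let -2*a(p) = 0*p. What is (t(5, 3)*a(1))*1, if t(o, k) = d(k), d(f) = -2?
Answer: 0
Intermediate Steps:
a(p) = 0 (a(p) = -0*p = -1/2*0 = 0)
t(o, k) = -2
(t(5, 3)*a(1))*1 = -2*0*1 = 0*1 = 0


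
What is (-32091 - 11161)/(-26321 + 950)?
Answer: 43252/25371 ≈ 1.7048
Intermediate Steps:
(-32091 - 11161)/(-26321 + 950) = -43252/(-25371) = -43252*(-1/25371) = 43252/25371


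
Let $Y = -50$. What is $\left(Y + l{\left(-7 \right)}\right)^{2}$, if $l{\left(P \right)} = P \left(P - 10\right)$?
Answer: $4761$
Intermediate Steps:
$l{\left(P \right)} = P \left(-10 + P\right)$
$\left(Y + l{\left(-7 \right)}\right)^{2} = \left(-50 - 7 \left(-10 - 7\right)\right)^{2} = \left(-50 - -119\right)^{2} = \left(-50 + 119\right)^{2} = 69^{2} = 4761$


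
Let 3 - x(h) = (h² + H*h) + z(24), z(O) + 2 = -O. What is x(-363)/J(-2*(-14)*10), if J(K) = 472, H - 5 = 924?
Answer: 205487/472 ≈ 435.35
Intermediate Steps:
H = 929 (H = 5 + 924 = 929)
z(O) = -2 - O
x(h) = 29 - h² - 929*h (x(h) = 3 - ((h² + 929*h) + (-2 - 1*24)) = 3 - ((h² + 929*h) + (-2 - 24)) = 3 - ((h² + 929*h) - 26) = 3 - (-26 + h² + 929*h) = 3 + (26 - h² - 929*h) = 29 - h² - 929*h)
x(-363)/J(-2*(-14)*10) = (29 - 1*(-363)² - 929*(-363))/472 = (29 - 1*131769 + 337227)*(1/472) = (29 - 131769 + 337227)*(1/472) = 205487*(1/472) = 205487/472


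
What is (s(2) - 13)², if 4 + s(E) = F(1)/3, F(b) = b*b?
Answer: 2500/9 ≈ 277.78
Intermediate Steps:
F(b) = b²
s(E) = -11/3 (s(E) = -4 + 1²/3 = -4 + 1*(⅓) = -4 + ⅓ = -11/3)
(s(2) - 13)² = (-11/3 - 13)² = (-50/3)² = 2500/9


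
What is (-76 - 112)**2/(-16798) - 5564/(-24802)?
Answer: -195784454/104155999 ≈ -1.8797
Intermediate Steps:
(-76 - 112)**2/(-16798) - 5564/(-24802) = (-188)**2*(-1/16798) - 5564*(-1/24802) = 35344*(-1/16798) + 2782/12401 = -17672/8399 + 2782/12401 = -195784454/104155999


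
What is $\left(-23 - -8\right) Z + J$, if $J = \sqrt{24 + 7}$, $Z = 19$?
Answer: $-285 + \sqrt{31} \approx -279.43$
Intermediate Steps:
$J = \sqrt{31} \approx 5.5678$
$\left(-23 - -8\right) Z + J = \left(-23 - -8\right) 19 + \sqrt{31} = \left(-23 + 8\right) 19 + \sqrt{31} = \left(-15\right) 19 + \sqrt{31} = -285 + \sqrt{31}$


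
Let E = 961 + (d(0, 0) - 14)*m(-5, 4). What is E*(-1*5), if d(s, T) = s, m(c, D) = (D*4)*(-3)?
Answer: -8165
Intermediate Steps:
m(c, D) = -12*D (m(c, D) = (4*D)*(-3) = -12*D)
E = 1633 (E = 961 + (0 - 14)*(-12*4) = 961 - 14*(-48) = 961 + 672 = 1633)
E*(-1*5) = 1633*(-1*5) = 1633*(-5) = -8165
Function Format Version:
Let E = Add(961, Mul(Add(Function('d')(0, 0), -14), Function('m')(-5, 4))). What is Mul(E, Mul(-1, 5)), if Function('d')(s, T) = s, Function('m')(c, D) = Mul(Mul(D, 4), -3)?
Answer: -8165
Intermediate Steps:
Function('m')(c, D) = Mul(-12, D) (Function('m')(c, D) = Mul(Mul(4, D), -3) = Mul(-12, D))
E = 1633 (E = Add(961, Mul(Add(0, -14), Mul(-12, 4))) = Add(961, Mul(-14, -48)) = Add(961, 672) = 1633)
Mul(E, Mul(-1, 5)) = Mul(1633, Mul(-1, 5)) = Mul(1633, -5) = -8165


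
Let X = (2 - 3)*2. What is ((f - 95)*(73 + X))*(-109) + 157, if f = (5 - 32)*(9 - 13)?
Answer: -100450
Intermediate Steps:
X = -2 (X = -1*2 = -2)
f = 108 (f = -27*(-4) = 108)
((f - 95)*(73 + X))*(-109) + 157 = ((108 - 95)*(73 - 2))*(-109) + 157 = (13*71)*(-109) + 157 = 923*(-109) + 157 = -100607 + 157 = -100450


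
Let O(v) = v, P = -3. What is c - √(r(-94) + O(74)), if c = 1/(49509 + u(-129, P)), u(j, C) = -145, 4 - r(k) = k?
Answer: 1/49364 - 2*√43 ≈ -13.115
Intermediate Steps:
r(k) = 4 - k
c = 1/49364 (c = 1/(49509 - 145) = 1/49364 ≈ 2.0258e-5)
c - √(r(-94) + O(74)) = 1/49364 - √((4 - 1*(-94)) + 74) = 1/49364 - √((4 + 94) + 74) = 1/49364 - √(98 + 74) = 1/49364 - √172 = 1/49364 - 2*√43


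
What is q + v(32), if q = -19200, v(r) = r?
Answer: -19168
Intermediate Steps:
q + v(32) = -19200 + 32 = -19168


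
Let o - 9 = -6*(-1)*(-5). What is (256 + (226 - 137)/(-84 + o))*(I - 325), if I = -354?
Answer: -2598727/15 ≈ -1.7325e+5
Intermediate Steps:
o = -21 (o = 9 - 6*(-1)*(-5) = 9 + 6*(-5) = 9 - 30 = -21)
(256 + (226 - 137)/(-84 + o))*(I - 325) = (256 + (226 - 137)/(-84 - 21))*(-354 - 325) = (256 + 89/(-105))*(-679) = (256 + 89*(-1/105))*(-679) = (256 - 89/105)*(-679) = (26791/105)*(-679) = -2598727/15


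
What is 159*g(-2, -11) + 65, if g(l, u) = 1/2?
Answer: 289/2 ≈ 144.50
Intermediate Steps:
g(l, u) = ½
159*g(-2, -11) + 65 = 159*(½) + 65 = 159/2 + 65 = 289/2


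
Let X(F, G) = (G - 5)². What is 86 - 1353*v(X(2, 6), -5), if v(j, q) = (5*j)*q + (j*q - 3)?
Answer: 44735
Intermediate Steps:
X(F, G) = (-5 + G)²
v(j, q) = -3 + 6*j*q (v(j, q) = 5*j*q + (-3 + j*q) = -3 + 6*j*q)
86 - 1353*v(X(2, 6), -5) = 86 - 1353*(-3 + 6*(-5 + 6)²*(-5)) = 86 - 1353*(-3 + 6*1²*(-5)) = 86 - 1353*(-3 + 6*1*(-5)) = 86 - 1353*(-3 - 30) = 86 - 1353*(-33) = 86 - 123*(-363) = 86 + 44649 = 44735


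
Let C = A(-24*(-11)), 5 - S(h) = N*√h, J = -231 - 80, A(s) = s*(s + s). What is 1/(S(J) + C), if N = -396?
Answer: 139397/19480293385 - 396*I*√311/19480293385 ≈ 7.1558e-6 - 3.5849e-7*I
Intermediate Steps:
A(s) = 2*s² (A(s) = s*(2*s) = 2*s²)
J = -311
S(h) = 5 + 396*√h (S(h) = 5 - (-396)*√h = 5 + 396*√h)
C = 139392 (C = 2*(-24*(-11))² = 2*264² = 2*69696 = 139392)
1/(S(J) + C) = 1/((5 + 396*√(-311)) + 139392) = 1/((5 + 396*(I*√311)) + 139392) = 1/((5 + 396*I*√311) + 139392) = 1/(139397 + 396*I*√311)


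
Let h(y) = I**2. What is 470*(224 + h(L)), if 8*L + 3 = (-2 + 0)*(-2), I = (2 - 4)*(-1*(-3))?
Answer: 122200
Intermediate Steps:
I = -6 (I = -2*3 = -6)
L = 1/8 (L = -3/8 + ((-2 + 0)*(-2))/8 = -3/8 + (-2*(-2))/8 = -3/8 + (1/8)*4 = -3/8 + 1/2 = 1/8 ≈ 0.12500)
h(y) = 36 (h(y) = (-6)**2 = 36)
470*(224 + h(L)) = 470*(224 + 36) = 470*260 = 122200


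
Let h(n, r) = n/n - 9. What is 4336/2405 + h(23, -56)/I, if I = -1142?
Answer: 2485476/1373255 ≈ 1.8099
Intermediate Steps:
h(n, r) = -8 (h(n, r) = 1 - 9 = -8)
4336/2405 + h(23, -56)/I = 4336/2405 - 8/(-1142) = 4336*(1/2405) - 8*(-1/1142) = 4336/2405 + 4/571 = 2485476/1373255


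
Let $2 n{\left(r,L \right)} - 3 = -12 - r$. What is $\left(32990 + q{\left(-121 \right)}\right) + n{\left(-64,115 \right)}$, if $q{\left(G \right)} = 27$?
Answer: $\frac{66089}{2} \approx 33045.0$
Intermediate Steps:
$n{\left(r,L \right)} = - \frac{9}{2} - \frac{r}{2}$ ($n{\left(r,L \right)} = \frac{3}{2} + \frac{-12 - r}{2} = \frac{3}{2} - \left(6 + \frac{r}{2}\right) = - \frac{9}{2} - \frac{r}{2}$)
$\left(32990 + q{\left(-121 \right)}\right) + n{\left(-64,115 \right)} = \left(32990 + 27\right) - - \frac{55}{2} = 33017 + \left(- \frac{9}{2} + 32\right) = 33017 + \frac{55}{2} = \frac{66089}{2}$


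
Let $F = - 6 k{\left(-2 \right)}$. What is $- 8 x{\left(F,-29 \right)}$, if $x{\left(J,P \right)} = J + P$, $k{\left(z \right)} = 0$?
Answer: $232$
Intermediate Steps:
$F = 0$ ($F = \left(-6\right) 0 = 0$)
$- 8 x{\left(F,-29 \right)} = - 8 \left(0 - 29\right) = \left(-8\right) \left(-29\right) = 232$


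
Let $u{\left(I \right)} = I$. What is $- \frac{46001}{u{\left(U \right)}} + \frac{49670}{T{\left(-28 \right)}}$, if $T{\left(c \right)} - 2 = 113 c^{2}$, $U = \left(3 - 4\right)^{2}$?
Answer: $- \frac{2037681462}{44297} \approx -46000.0$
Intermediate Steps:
$U = 1$ ($U = \left(-1\right)^{2} = 1$)
$T{\left(c \right)} = 2 + 113 c^{2}$
$- \frac{46001}{u{\left(U \right)}} + \frac{49670}{T{\left(-28 \right)}} = - \frac{46001}{1} + \frac{49670}{2 + 113 \left(-28\right)^{2}} = \left(-46001\right) 1 + \frac{49670}{2 + 113 \cdot 784} = -46001 + \frac{49670}{2 + 88592} = -46001 + \frac{49670}{88594} = -46001 + 49670 \cdot \frac{1}{88594} = -46001 + \frac{24835}{44297} = - \frac{2037681462}{44297}$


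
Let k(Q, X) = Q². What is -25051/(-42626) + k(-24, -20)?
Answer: 24577627/42626 ≈ 576.59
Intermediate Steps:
-25051/(-42626) + k(-24, -20) = -25051/(-42626) + (-24)² = -25051*(-1/42626) + 576 = 25051/42626 + 576 = 24577627/42626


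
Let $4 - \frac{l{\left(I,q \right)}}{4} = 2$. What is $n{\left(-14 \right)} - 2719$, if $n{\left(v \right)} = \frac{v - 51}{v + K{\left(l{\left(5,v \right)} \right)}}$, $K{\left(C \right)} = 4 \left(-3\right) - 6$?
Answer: $- \frac{86943}{32} \approx -2717.0$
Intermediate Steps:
$l{\left(I,q \right)} = 8$ ($l{\left(I,q \right)} = 16 - 8 = 8$)
$K{\left(C \right)} = -18$ ($K{\left(C \right)} = -12 - 6 = -18$)
$n{\left(v \right)} = \frac{-51 + v}{-18 + v}$ ($n{\left(v \right)} = \frac{v - 51}{v - 18} = \frac{-51 + v}{-18 + v}$)
$n{\left(-14 \right)} - 2719 = \frac{-51 - 14}{-18 - 14} - 2719 = \frac{1}{-32} \left(-65\right) - 2719 = \left(- \frac{1}{32}\right) \left(-65\right) - 2719 = \frac{65}{32} - 2719 = - \frac{86943}{32}$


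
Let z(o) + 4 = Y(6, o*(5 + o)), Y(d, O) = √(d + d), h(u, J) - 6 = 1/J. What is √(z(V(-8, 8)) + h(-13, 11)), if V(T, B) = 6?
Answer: √(253 + 242*√3)/11 ≈ 2.3569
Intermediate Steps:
h(u, J) = 6 + 1/J
Y(d, O) = √2*√d (Y(d, O) = √(2*d) = √2*√d)
z(o) = -4 + 2*√3 (z(o) = -4 + √2*√6 = -4 + 2*√3)
√(z(V(-8, 8)) + h(-13, 11)) = √((-4 + 2*√3) + (6 + 1/11)) = √((-4 + 2*√3) + 67/11) = √(23/11 + 2*√3)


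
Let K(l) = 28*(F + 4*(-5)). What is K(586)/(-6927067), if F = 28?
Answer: -32/989581 ≈ -3.2337e-5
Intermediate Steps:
K(l) = 224 (K(l) = 28*(28 + 4*(-5)) = 28*(28 - 20) = 28*8 = 224)
K(586)/(-6927067) = 224/(-6927067) = 224*(-1/6927067) = -32/989581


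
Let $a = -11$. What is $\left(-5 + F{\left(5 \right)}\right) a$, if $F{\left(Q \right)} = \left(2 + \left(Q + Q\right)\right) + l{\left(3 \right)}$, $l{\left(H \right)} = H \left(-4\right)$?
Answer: $55$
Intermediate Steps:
$l{\left(H \right)} = - 4 H$
$F{\left(Q \right)} = -10 + 2 Q$ ($F{\left(Q \right)} = \left(2 + \left(Q + Q\right)\right) - 12 = \left(2 + 2 Q\right) - 12 = -10 + 2 Q$)
$\left(-5 + F{\left(5 \right)}\right) a = \left(-5 + \left(-10 + 2 \cdot 5\right)\right) \left(-11\right) = \left(-5 + \left(-10 + 10\right)\right) \left(-11\right) = \left(-5 + 0\right) \left(-11\right) = \left(-5\right) \left(-11\right) = 55$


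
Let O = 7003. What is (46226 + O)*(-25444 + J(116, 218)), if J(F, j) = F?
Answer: -1348184112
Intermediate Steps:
(46226 + O)*(-25444 + J(116, 218)) = (46226 + 7003)*(-25444 + 116) = 53229*(-25328) = -1348184112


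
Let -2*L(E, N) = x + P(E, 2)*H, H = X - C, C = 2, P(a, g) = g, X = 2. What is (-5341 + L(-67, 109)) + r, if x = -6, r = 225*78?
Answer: 12212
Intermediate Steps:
r = 17550
H = 0 (H = 2 - 1*2 = 2 - 2 = 0)
L(E, N) = 3 (L(E, N) = -(-6 + 2*0)/2 = -(-6 + 0)/2 = -1/2*(-6) = 3)
(-5341 + L(-67, 109)) + r = (-5341 + 3) + 17550 = -5338 + 17550 = 12212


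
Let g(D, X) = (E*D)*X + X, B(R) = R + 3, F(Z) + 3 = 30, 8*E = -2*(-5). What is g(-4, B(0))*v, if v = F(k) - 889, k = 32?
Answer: 10344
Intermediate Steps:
E = 5/4 (E = (-2*(-5))/8 = (⅛)*10 = 5/4 ≈ 1.2500)
F(Z) = 27 (F(Z) = -3 + 30 = 27)
B(R) = 3 + R
v = -862 (v = 27 - 889 = -862)
g(D, X) = X + 5*D*X/4 (g(D, X) = (5*D/4)*X + X = 5*D*X/4 + X = X + 5*D*X/4)
g(-4, B(0))*v = ((3 + 0)*(4 + 5*(-4))/4)*(-862) = ((¼)*3*(4 - 20))*(-862) = ((¼)*3*(-16))*(-862) = -12*(-862) = 10344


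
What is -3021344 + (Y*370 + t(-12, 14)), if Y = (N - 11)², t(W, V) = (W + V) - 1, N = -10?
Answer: -2858173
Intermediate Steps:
t(W, V) = -1 + V + W (t(W, V) = (V + W) - 1 = -1 + V + W)
Y = 441 (Y = (-10 - 11)² = (-21)² = 441)
-3021344 + (Y*370 + t(-12, 14)) = -3021344 + (441*370 + (-1 + 14 - 12)) = -3021344 + (163170 + 1) = -3021344 + 163171 = -2858173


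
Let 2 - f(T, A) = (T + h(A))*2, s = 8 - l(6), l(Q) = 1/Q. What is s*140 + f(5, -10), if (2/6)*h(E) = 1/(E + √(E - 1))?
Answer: 120902/111 + 2*I*√11/37 ≈ 1089.2 + 0.17928*I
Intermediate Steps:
s = 47/6 (s = 8 - 1/6 = 8 - 1*⅙ = 8 - ⅙ = 47/6 ≈ 7.8333)
h(E) = 3/(E + √(-1 + E)) (h(E) = 3/(E + √(E - 1)) = 3/(E + √(-1 + E)))
f(T, A) = 2 - 6/(A + √(-1 + A)) - 2*T (f(T, A) = 2 - (T + 3/(A + √(-1 + A)))*2 = 2 - (2*T + 6/(A + √(-1 + A))) = 2 + (-6/(A + √(-1 + A)) - 2*T) = 2 - 6/(A + √(-1 + A)) - 2*T)
s*140 + f(5, -10) = (47/6)*140 + 2*(-3 + (1 - 1*5)*(-10 + √(-1 - 10)))/(-10 + √(-1 - 10)) = 3290/3 + 2*(-3 + (1 - 5)*(-10 + √(-11)))/(-10 + √(-11)) = 3290/3 + 2*(-3 - 4*(-10 + I*√11))/(-10 + I*√11) = 3290/3 + 2*(-3 + (40 - 4*I*√11))/(-10 + I*√11) = 3290/3 + 2*(37 - 4*I*√11)/(-10 + I*√11)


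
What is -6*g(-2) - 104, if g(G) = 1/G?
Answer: -101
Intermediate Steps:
-6*g(-2) - 104 = -6/(-2) - 104 = -6*(-½) - 104 = 3 - 104 = -101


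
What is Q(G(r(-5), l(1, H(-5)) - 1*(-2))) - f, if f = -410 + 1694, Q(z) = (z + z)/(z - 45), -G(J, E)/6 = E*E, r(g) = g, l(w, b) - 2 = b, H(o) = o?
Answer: -21824/17 ≈ -1283.8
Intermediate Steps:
l(w, b) = 2 + b
G(J, E) = -6*E² (G(J, E) = -6*E*E = -6*E²)
Q(z) = 2*z/(-45 + z) (Q(z) = (2*z)/(-45 + z) = 2*z/(-45 + z))
f = 1284
Q(G(r(-5), l(1, H(-5)) - 1*(-2))) - f = 2*(-6*((2 - 5) - 1*(-2))²)/(-45 - 6*((2 - 5) - 1*(-2))²) - 1*1284 = 2*(-6*(-3 + 2)²)/(-45 - 6*(-3 + 2)²) - 1284 = 2*(-6*(-1)²)/(-45 - 6*(-1)²) - 1284 = 2*(-6*1)/(-45 - 6*1) - 1284 = 2*(-6)/(-45 - 6) - 1284 = 2*(-6)/(-51) - 1284 = 2*(-6)*(-1/51) - 1284 = 4/17 - 1284 = -21824/17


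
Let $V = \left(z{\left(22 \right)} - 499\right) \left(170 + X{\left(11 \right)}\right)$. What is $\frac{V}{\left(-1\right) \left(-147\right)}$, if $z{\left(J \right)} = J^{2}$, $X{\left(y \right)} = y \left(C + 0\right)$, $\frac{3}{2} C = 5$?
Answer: $- \frac{3100}{147} \approx -21.088$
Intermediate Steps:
$C = \frac{10}{3}$ ($C = \frac{2}{3} \cdot 5 = \frac{10}{3} \approx 3.3333$)
$X{\left(y \right)} = \frac{10 y}{3}$ ($X{\left(y \right)} = y \left(\frac{10}{3} + 0\right) = y \frac{10}{3} = \frac{10 y}{3}$)
$V = -3100$ ($V = \left(22^{2} - 499\right) \left(170 + \frac{10}{3} \cdot 11\right) = \left(484 - 499\right) \left(170 + \frac{110}{3}\right) = \left(-15\right) \frac{620}{3} = -3100$)
$\frac{V}{\left(-1\right) \left(-147\right)} = - \frac{3100}{\left(-1\right) \left(-147\right)} = - \frac{3100}{147}$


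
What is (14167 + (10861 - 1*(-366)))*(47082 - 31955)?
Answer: 384135038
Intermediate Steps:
(14167 + (10861 - 1*(-366)))*(47082 - 31955) = (14167 + (10861 + 366))*15127 = (14167 + 11227)*15127 = 25394*15127 = 384135038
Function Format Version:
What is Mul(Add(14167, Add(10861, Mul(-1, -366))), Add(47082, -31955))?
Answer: 384135038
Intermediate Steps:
Mul(Add(14167, Add(10861, Mul(-1, -366))), Add(47082, -31955)) = Mul(Add(14167, Add(10861, 366)), 15127) = Mul(Add(14167, 11227), 15127) = Mul(25394, 15127) = 384135038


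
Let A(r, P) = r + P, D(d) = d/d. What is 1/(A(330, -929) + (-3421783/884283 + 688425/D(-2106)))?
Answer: 884283/608229416975 ≈ 1.4539e-6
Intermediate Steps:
D(d) = 1
A(r, P) = P + r
1/(A(330, -929) + (-3421783/884283 + 688425/D(-2106))) = 1/((-929 + 330) + (-3421783/884283 + 688425/1)) = 1/(-599 + (-3421783*1/884283 + 688425*1)) = 1/(-599 + (-3421783/884283 + 688425)) = 1/(-599 + 608759102492/884283) = 1/(608229416975/884283) = 884283/608229416975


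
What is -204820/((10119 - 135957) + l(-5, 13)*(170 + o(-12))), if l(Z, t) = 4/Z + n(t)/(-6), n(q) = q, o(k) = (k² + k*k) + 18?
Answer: 768075/477188 ≈ 1.6096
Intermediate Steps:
o(k) = 18 + 2*k² (o(k) = (k² + k²) + 18 = 2*k² + 18 = 18 + 2*k²)
l(Z, t) = 4/Z - t/6 (l(Z, t) = 4/Z + t/(-6) = 4/Z + t*(-⅙) = 4/Z - t/6)
-204820/((10119 - 135957) + l(-5, 13)*(170 + o(-12))) = -204820/((10119 - 135957) + (4/(-5) - ⅙*13)*(170 + (18 + 2*(-12)²))) = -204820/(-125838 + (4*(-⅕) - 13/6)*(170 + (18 + 2*144))) = -204820/(-125838 + (-⅘ - 13/6)*(170 + (18 + 288))) = -204820/(-125838 - 89*(170 + 306)/30) = -204820/(-125838 - 89/30*476) = -204820/(-125838 - 21182/15) = -204820/(-1908752/15) = -204820*(-15/1908752) = 768075/477188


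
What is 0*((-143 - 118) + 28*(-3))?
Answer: 0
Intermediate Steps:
0*((-143 - 118) + 28*(-3)) = 0*(-261 - 84) = 0*(-345) = 0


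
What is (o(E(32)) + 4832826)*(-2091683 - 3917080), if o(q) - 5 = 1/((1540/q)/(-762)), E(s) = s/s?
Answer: -22360286506162107/770 ≈ -2.9039e+13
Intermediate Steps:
E(s) = 1
o(q) = 5 - 381*q/770 (o(q) = 5 + 1/((1540/q)/(-762)) = 5 + 1/((1540/q)*(-1/762)) = 5 + 1/(-770/(381*q)) = 5 - 381*q/770)
(o(E(32)) + 4832826)*(-2091683 - 3917080) = ((5 - 381/770*1) + 4832826)*(-2091683 - 3917080) = ((5 - 381/770) + 4832826)*(-6008763) = (3469/770 + 4832826)*(-6008763) = (3721279489/770)*(-6008763) = -22360286506162107/770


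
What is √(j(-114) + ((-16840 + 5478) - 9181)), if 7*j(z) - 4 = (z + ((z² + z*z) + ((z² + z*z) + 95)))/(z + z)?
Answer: I*√36294279/42 ≈ 143.44*I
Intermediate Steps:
j(z) = 4/7 + (95 + z + 4*z²)/(14*z) (j(z) = 4/7 + ((z + ((z² + z*z) + ((z² + z*z) + 95)))/(z + z))/7 = 4/7 + ((z + ((z² + z²) + ((z² + z²) + 95)))/((2*z)))/7 = 4/7 + ((z + (2*z² + (2*z² + 95)))*(1/(2*z)))/7 = 4/7 + ((z + (2*z² + (95 + 2*z²)))*(1/(2*z)))/7 = 4/7 + ((z + (95 + 4*z²))*(1/(2*z)))/7 = 4/7 + ((95 + z + 4*z²)*(1/(2*z)))/7 = 4/7 + ((95 + z + 4*z²)/(2*z))/7 = 4/7 + (95 + z + 4*z²)/(14*z))
√(j(-114) + ((-16840 + 5478) - 9181)) = √((1/14)*(95 - 114*(9 + 4*(-114)))/(-114) + ((-16840 + 5478) - 9181)) = √((1/14)*(-1/114)*(95 - 114*(9 - 456)) + (-11362 - 9181)) = √((1/14)*(-1/114)*(95 - 114*(-447)) - 20543) = √((1/14)*(-1/114)*(95 + 50958) - 20543) = √((1/14)*(-1/114)*51053 - 20543) = √(-2687/84 - 20543) = √(-1728299/84) = I*√36294279/42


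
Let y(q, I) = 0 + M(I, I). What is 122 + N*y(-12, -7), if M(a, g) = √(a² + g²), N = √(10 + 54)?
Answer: 122 + 56*√2 ≈ 201.20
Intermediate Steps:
N = 8 (N = √64 = 8)
y(q, I) = √2*√(I²) (y(q, I) = 0 + √(I² + I²) = 0 + √(2*I²) = 0 + √2*√(I²) = √2*√(I²))
122 + N*y(-12, -7) = 122 + 8*(√2*√((-7)²)) = 122 + 8*(√2*√49) = 122 + 8*(√2*7) = 122 + 8*(7*√2) = 122 + 56*√2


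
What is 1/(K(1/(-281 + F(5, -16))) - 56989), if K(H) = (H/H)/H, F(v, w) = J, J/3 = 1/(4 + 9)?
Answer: -13/744507 ≈ -1.7461e-5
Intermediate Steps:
J = 3/13 (J = 3/(4 + 9) = 3/13 ≈ 0.23077)
F(v, w) = 3/13
K(H) = 1/H
1/(K(1/(-281 + F(5, -16))) - 56989) = 1/(1/(1/(-281 + 3/13)) - 56989) = 1/(1/(1/(-3650/13)) - 56989) = 1/(1/(-13/3650) - 56989) = 1/(-3650/13 - 56989) = 1/(-744507/13) = -13/744507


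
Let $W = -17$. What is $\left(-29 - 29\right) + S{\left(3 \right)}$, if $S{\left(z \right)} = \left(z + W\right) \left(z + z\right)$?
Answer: $-142$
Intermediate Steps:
$S{\left(z \right)} = 2 z \left(-17 + z\right)$ ($S{\left(z \right)} = \left(z - 17\right) \left(z + z\right) = \left(-17 + z\right) 2 z = 2 z \left(-17 + z\right)$)
$\left(-29 - 29\right) + S{\left(3 \right)} = \left(-29 - 29\right) + 2 \cdot 3 \left(-17 + 3\right) = \left(-29 - 29\right) + 2 \cdot 3 \left(-14\right) = -58 - 84 = -142$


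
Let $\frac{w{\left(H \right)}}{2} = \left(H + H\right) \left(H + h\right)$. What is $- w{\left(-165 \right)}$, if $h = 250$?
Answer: $56100$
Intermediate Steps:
$w{\left(H \right)} = 4 H \left(250 + H\right)$ ($w{\left(H \right)} = 2 \left(H + H\right) \left(H + 250\right) = 2 \cdot 2 H \left(250 + H\right) = 4 H \left(250 + H\right)$)
$- w{\left(-165 \right)} = - 4 \left(-165\right) \left(250 - 165\right) = - 4 \left(-165\right) 85 = \left(-1\right) \left(-56100\right) = 56100$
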